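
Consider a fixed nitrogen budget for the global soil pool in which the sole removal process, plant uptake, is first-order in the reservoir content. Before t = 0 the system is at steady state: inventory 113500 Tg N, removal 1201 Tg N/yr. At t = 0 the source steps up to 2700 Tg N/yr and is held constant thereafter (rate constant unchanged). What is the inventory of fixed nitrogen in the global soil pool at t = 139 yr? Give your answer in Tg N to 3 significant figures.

The sink rate constant is k = F₀/M₀ = 1201/113500 = 0.01058 yr⁻¹.
Solving dM/dt = F₁ − kM with M(0) = M₀ gives M(t) = F₁/k + (M₀ − F₁/k)·e^(−kt).
F₁/k = 2700/0.01058 = 255160 Tg N; kt = 0.01058 × 139 = 1.471, e^(−kt) = 0.2297.
M(139) = 255160 + (113500 − 255160) × 0.2297 = 255160 − 32540 = 222620 Tg N.

223000 Tg N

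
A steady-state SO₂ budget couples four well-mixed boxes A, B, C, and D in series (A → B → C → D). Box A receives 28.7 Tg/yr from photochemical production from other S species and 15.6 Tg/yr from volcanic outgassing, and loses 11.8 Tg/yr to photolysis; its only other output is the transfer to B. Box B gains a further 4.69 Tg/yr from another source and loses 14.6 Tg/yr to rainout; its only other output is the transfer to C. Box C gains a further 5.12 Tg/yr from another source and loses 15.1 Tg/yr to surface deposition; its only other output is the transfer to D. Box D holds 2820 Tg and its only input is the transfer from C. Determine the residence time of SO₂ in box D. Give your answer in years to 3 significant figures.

Box A: F(A→B) = (28.7 + 15.6) − 11.8 = 32.500 Tg/yr.
Box B: F(B→C) = (32.500 + 4.69) − 14.6 = 22.590 Tg/yr.
Box C: F(C→D) = (22.590 + 5.12) − 15.1 = 12.610 Tg/yr.
Box D throughput = its input = 12.610 Tg/yr; τ = 2820 / 12.610 = 223.6 yr.

224 yr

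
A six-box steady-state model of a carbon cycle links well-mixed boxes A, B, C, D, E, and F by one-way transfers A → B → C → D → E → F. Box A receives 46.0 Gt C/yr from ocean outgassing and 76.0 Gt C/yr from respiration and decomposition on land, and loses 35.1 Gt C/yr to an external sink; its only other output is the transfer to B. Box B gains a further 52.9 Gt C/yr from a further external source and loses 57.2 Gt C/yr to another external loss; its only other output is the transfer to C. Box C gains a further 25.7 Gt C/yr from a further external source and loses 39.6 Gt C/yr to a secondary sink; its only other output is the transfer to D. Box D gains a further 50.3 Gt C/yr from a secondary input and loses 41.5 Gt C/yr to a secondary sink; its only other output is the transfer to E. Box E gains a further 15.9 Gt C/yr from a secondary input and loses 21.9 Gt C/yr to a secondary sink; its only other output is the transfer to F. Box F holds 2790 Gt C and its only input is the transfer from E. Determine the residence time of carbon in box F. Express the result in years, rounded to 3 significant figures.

Box A: F(A→B) = (46.0 + 76.0) − 35.1 = 86.900 Gt C/yr.
Box B: F(B→C) = (86.900 + 52.9) − 57.2 = 82.600 Gt C/yr.
Box C: F(C→D) = (82.600 + 25.7) − 39.6 = 68.700 Gt C/yr.
Box D: F(D→E) = (68.700 + 50.3) − 41.5 = 77.500 Gt C/yr.
Box E: F(E→F) = (77.500 + 15.9) − 21.9 = 71.500 Gt C/yr.
Box F throughput = its input = 71.500 Gt C/yr; τ = 2790 / 71.500 = 39.02 yr.

39.0 yr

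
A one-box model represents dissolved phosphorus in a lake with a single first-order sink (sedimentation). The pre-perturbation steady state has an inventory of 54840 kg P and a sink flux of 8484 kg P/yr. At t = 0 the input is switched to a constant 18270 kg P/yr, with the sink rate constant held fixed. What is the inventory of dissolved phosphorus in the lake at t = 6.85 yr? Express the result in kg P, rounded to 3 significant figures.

96200 kg P

Residence time τ = M₀/F₀ = 6.464 yr. The eventual steady state is M_∞ = M₀·(F₁/F₀) = 54840 × 18270/8484 = 118100 kg P.
The anomaly ΔM(t) = M(t) − M_∞ decays as ΔM₀·e^(−t/τ) with ΔM₀ = 54840 − 118100 = −63260 kg P.
At t = 6.85 yr, e^(−t/τ) = e^(−1.060) = 0.3466, so ΔM = −21920 kg P and M = 118100 − 21920 = 96175 kg P.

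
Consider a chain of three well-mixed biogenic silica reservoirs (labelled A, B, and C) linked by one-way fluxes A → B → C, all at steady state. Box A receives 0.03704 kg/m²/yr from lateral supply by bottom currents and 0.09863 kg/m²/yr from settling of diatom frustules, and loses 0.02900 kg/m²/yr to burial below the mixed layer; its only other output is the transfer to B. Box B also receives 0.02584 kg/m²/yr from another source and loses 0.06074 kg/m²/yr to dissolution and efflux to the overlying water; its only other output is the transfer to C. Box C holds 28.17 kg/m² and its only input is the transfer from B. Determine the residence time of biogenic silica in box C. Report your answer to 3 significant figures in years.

Box A: F(A→B) = (0.03704 + 0.09863) − 0.02900 = 0.10667 kg/m²/yr.
Box B: F(B→C) = (0.10667 + 0.02584) − 0.06074 = 0.071770 kg/m²/yr.
Box C throughput = its input = 0.071770 kg/m²/yr; τ = 28.17 / 0.071770 = 392.5 yr.

393 yr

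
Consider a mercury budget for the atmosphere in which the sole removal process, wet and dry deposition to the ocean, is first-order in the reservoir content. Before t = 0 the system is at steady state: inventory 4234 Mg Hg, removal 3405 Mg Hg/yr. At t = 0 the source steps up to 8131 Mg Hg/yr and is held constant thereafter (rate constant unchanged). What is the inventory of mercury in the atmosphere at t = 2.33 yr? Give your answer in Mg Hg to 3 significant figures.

The sink rate constant is k = F₀/M₀ = 3405/4234 = 0.8042 yr⁻¹.
Solving dM/dt = F₁ − kM with M(0) = M₀ gives M(t) = F₁/k + (M₀ − F₁/k)·e^(−kt).
F₁/k = 8131/0.8042 = 10111 Mg Hg; kt = 0.8042 × 2.33 = 1.874, e^(−kt) = 0.1535.
M(2.33) = 10111 + (4234 − 10111) × 0.1535 = 10111 − 902.3 = 9208.3 Mg Hg.

9210 Mg Hg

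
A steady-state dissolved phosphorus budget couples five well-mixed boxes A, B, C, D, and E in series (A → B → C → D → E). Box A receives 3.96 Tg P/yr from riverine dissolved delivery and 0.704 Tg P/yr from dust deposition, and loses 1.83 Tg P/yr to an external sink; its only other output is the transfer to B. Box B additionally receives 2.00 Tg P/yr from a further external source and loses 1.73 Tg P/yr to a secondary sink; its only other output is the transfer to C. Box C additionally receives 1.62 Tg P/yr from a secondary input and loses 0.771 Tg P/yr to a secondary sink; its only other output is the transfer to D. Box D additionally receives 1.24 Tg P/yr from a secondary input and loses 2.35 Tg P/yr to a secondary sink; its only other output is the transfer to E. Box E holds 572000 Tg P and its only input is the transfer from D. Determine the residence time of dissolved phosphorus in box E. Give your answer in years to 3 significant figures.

Box A: F(A→B) = (3.96 + 0.704) − 1.83 = 2.8340 Tg P/yr.
Box B: F(B→C) = (2.8340 + 2.00) − 1.73 = 3.1040 Tg P/yr.
Box C: F(C→D) = (3.1040 + 1.62) − 0.771 = 3.9530 Tg P/yr.
Box D: F(D→E) = (3.9530 + 1.24) − 2.35 = 2.8430 Tg P/yr.
Box E throughput = its input = 2.8430 Tg P/yr; τ = 572000 / 2.8430 = 201200 yr.

201000 yr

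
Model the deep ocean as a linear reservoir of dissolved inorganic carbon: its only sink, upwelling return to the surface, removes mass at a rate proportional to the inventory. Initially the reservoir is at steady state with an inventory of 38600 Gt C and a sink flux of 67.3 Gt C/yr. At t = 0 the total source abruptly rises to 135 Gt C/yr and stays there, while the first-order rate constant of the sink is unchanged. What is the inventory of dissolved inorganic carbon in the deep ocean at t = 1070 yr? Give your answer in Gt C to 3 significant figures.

Residence time τ = M₀/F₀ = 573.6 yr. The eventual steady state is M_∞ = M₀·(F₁/F₀) = 38600 × 135/67.3 = 77429 Gt C.
The anomaly ΔM(t) = M(t) − M_∞ decays as ΔM₀·e^(−t/τ) with ΔM₀ = 38600 − 77429 = −38830 Gt C.
At t = 1070 yr, e^(−t/τ) = e^(−1.866) = 0.1548, so ΔM = −6011 Gt C and M = 77429 − 6011 = 71418 Gt C.

71400 Gt C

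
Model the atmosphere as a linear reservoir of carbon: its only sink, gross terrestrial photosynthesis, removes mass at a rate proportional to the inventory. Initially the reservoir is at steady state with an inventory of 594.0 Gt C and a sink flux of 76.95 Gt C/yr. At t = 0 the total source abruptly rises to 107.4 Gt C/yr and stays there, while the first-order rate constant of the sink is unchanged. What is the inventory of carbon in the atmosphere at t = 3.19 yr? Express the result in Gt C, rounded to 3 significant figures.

The sink rate constant is k = F₀/M₀ = 76.95/594.0 = 0.1295 yr⁻¹.
Solving dM/dt = F₁ − kM with M(0) = M₀ gives M(t) = F₁/k + (M₀ − F₁/k)·e^(−kt).
F₁/k = 107.4/0.1295 = 829.05 Gt C; kt = 0.1295 × 3.19 = 0.4133, e^(−kt) = 0.6615.
M(3.19) = 829.05 + (594.0 − 829.05) × 0.6615 = 829.05 − 155.5 = 673.57 Gt C.

674 Gt C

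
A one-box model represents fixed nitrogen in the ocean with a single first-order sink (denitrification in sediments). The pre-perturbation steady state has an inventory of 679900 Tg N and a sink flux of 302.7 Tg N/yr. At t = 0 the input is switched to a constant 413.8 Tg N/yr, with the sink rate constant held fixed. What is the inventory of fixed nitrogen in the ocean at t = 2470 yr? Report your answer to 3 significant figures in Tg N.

846000 Tg N

τ = M₀/F₀ = 679900/302.7 = 2246 yr; rate constant k = 1/τ.
New steady state M_∞ = F₁/k = F₁·τ = 413.8 × 2246 = 929440 Tg N.
M(t) = M_∞ + (M₀ − M_∞)·e^(−t/τ); t/τ = 2470/2246 = 1.100, so e^(−t/τ) = 0.3330.
M(t) = 929440 − 249500 × 0.3330 = 846350 Tg N.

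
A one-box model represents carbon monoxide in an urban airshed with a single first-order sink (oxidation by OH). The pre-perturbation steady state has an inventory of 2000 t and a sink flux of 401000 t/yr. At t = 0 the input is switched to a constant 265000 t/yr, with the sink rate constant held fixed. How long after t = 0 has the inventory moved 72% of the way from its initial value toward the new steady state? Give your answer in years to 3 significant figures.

τ = M₀/F₀ = 2000/401000 = 0.004988 yr.
The remaining gap fraction is e^(−t/τ); 72% covered ⇒ e^(−t/τ) = 0.280.
t = −τ ln(0.280) = 0.004988 × 1.273 = 0.006349 yr.

0.00635 yr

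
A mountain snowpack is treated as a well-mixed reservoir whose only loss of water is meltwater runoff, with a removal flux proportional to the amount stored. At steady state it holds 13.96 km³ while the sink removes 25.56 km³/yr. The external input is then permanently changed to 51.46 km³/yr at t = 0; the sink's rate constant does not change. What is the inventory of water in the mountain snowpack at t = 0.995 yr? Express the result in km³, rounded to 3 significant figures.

τ = M₀/F₀ = 13.96/25.56 = 0.5462 yr; rate constant k = 1/τ.
New steady state M_∞ = F₁/k = F₁·τ = 51.46 × 0.5462 = 28.106 km³.
M(t) = M_∞ + (M₀ − M_∞)·e^(−t/τ); t/τ = 0.995/0.5462 = 1.822, so e^(−t/τ) = 0.1617.
M(t) = 28.106 − 14.15 × 0.1617 = 25.818 km³.

25.8 km³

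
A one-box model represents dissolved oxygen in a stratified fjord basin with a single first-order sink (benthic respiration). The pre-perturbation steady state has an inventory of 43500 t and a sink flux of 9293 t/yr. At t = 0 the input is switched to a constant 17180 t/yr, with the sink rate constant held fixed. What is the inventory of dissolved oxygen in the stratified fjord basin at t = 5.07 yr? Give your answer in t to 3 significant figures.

The sink rate constant is k = F₀/M₀ = 9293/43500 = 0.2136 yr⁻¹.
Solving dM/dt = F₁ − kM with M(0) = M₀ gives M(t) = F₁/k + (M₀ − F₁/k)·e^(−kt).
F₁/k = 17180/0.2136 = 80419 t; kt = 0.2136 × 5.07 = 1.083, e^(−kt) = 0.3385.
M(5.07) = 80419 + (43500 − 80419) × 0.3385 = 80419 − 12500 = 67920 t.

67900 t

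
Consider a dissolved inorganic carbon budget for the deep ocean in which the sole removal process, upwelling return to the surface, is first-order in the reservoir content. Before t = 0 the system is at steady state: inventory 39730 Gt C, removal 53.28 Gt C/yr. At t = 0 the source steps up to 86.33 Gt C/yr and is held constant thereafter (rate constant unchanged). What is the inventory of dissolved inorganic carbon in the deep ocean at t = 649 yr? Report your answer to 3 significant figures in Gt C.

Residence time τ = M₀/F₀ = 745.7 yr. The eventual steady state is M_∞ = M₀·(F₁/F₀) = 39730 × 86.33/53.28 = 64375 Gt C.
The anomaly ΔM(t) = M(t) − M_∞ decays as ΔM₀·e^(−t/τ) with ΔM₀ = 39730 − 64375 = −24640 Gt C.
At t = 649 yr, e^(−t/τ) = e^(−0.8703) = 0.4188, so ΔM = −10320 Gt C and M = 64375 − 10320 = 54053 Gt C.

54100 Gt C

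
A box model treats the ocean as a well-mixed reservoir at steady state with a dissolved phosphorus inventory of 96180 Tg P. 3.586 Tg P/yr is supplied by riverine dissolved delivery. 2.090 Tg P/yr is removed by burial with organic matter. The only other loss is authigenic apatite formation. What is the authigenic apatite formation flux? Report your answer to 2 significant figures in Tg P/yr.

At steady state ΣF_in = ΣF_out.
ΣF_in = 3.5860 Tg P/yr.
Authigenic apatite formation flux = ΣF_in − (2.090) = 3.5860 − 2.090 = 1.496 Tg P/yr.

1.5 Tg P/yr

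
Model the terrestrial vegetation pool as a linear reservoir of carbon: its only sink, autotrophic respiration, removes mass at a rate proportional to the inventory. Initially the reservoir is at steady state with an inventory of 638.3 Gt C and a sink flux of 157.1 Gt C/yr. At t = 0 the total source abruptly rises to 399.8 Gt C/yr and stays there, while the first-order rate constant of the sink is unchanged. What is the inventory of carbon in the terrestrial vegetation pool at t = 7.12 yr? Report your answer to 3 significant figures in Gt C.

τ = M₀/F₀ = 638.3/157.1 = 4.063 yr; rate constant k = 1/τ.
New steady state M_∞ = F₁/k = F₁·τ = 399.8 × 4.063 = 1624.4 Gt C.
M(t) = M_∞ + (M₀ − M_∞)·e^(−t/τ); t/τ = 7.12/4.063 = 1.752, so e^(−t/τ) = 0.1734.
M(t) = 1624.4 − 986.1 × 0.1734 = 1453.4 Gt C.

1450 Gt C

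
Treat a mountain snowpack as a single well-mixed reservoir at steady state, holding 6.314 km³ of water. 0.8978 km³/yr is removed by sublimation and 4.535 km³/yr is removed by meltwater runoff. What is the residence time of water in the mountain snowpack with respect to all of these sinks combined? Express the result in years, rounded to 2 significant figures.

Total removal flux = 0.8978 + 4.535 = 5.4328 km³/yr.
τ = M / ΣF_out = 6.314 / 5.4328 = 1.162 yr.

1.2 yr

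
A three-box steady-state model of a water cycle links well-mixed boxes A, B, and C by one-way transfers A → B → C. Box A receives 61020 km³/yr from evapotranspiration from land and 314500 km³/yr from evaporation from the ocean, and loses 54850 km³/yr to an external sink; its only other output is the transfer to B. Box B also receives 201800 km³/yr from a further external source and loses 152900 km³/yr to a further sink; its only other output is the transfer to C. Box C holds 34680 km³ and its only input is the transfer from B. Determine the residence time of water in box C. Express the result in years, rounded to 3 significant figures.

Box A: F(A→B) = (61020 + 314500) − 54850 = 320670 km³/yr.
Box B: F(B→C) = (320670 + 201800) − 152900 = 369570 km³/yr.
Box C throughput = its input = 369570 km³/yr; τ = 34680 / 369570 = 0.09384 yr.

0.0938 yr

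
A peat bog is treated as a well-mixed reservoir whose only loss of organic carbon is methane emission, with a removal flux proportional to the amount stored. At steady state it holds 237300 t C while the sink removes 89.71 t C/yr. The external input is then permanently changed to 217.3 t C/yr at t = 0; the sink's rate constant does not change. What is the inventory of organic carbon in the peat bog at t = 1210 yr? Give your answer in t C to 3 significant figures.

361000 t C

τ = M₀/F₀ = 237300/89.71 = 2645 yr; rate constant k = 1/τ.
New steady state M_∞ = F₁/k = F₁·τ = 217.3 × 2645 = 574800 t C.
M(t) = M_∞ + (M₀ − M_∞)·e^(−t/τ); t/τ = 1210/2645 = 0.4574, so e^(−t/τ) = 0.6329.
M(t) = 574800 − 337500 × 0.6329 = 361190 t C.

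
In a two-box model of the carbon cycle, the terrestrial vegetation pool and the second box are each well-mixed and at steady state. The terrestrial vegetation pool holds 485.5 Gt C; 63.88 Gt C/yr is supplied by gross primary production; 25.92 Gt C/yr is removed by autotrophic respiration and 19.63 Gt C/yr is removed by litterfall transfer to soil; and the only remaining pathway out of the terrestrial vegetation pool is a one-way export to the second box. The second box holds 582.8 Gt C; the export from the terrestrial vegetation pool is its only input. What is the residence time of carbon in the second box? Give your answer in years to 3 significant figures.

Balance the terrestrial vegetation pool: ΣF_in = 63.880 Gt C/yr.
Export to the second box = ΣF_in − (25.92 + 19.63) = 18.330 Gt C/yr.
At steady state the output of the second box equals its input, 18.330 Gt C/yr.
τ = M / F = 582.8 / 18.330 = 31.79 yr.

31.8 yr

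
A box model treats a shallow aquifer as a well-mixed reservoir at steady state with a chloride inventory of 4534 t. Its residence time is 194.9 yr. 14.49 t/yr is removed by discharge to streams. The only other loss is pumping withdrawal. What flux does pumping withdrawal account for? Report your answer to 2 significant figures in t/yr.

Total removal F = M/τ = 4534 / 194.9 = 23.26 t/yr.
Pumping withdrawal = F − (14.49) = 23.26 − 14.49 = 8.773 t/yr.

8.8 t/yr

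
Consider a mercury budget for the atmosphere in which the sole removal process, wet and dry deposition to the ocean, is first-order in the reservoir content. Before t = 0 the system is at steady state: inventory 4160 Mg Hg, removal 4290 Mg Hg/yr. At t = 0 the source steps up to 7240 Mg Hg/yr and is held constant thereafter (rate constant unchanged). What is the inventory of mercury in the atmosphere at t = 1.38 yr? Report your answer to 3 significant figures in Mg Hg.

6330 Mg Hg

The sink rate constant is k = F₀/M₀ = 4290/4160 = 1.031 yr⁻¹.
Solving dM/dt = F₁ − kM with M(0) = M₀ gives M(t) = F₁/k + (M₀ − F₁/k)·e^(−kt).
F₁/k = 7240/1.031 = 7020.6 Mg Hg; kt = 1.031 × 1.38 = 1.423, e^(−kt) = 0.2410.
M(1.38) = 7020.6 + (4160 − 7020.6) × 0.2410 = 7020.6 − 689.3 = 6331.3 Mg Hg.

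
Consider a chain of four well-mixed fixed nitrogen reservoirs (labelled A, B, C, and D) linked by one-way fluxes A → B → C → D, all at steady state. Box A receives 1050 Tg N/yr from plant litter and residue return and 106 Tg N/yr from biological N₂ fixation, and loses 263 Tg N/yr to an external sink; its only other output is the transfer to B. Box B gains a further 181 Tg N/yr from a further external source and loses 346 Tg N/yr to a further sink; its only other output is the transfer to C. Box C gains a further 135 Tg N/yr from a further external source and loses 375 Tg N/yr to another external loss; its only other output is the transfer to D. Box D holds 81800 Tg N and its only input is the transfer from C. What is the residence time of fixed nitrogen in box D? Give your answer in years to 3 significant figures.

168 yr

Box A: F(A→B) = (1050 + 106) − 263 = 893.00 Tg N/yr.
Box B: F(B→C) = (893.00 + 181) − 346 = 728.00 Tg N/yr.
Box C: F(C→D) = (728.00 + 135) − 375 = 488.00 Tg N/yr.
Box D throughput = its input = 488.00 Tg N/yr; τ = 81800 / 488.00 = 167.6 yr.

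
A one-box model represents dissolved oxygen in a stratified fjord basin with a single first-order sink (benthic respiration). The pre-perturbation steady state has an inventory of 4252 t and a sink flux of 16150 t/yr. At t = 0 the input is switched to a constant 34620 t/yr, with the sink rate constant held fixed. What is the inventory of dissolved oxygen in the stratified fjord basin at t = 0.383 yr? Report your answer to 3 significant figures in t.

7980 t

The sink rate constant is k = F₀/M₀ = 16150/4252 = 3.798 yr⁻¹.
Solving dM/dt = F₁ − kM with M(0) = M₀ gives M(t) = F₁/k + (M₀ − F₁/k)·e^(−kt).
F₁/k = 34620/3.798 = 9114.8 t; kt = 3.798 × 0.383 = 1.455, e^(−kt) = 0.2335.
M(0.383) = 9114.8 + (4252 − 9114.8) × 0.2335 = 9114.8 − 1135 = 7979.5 t.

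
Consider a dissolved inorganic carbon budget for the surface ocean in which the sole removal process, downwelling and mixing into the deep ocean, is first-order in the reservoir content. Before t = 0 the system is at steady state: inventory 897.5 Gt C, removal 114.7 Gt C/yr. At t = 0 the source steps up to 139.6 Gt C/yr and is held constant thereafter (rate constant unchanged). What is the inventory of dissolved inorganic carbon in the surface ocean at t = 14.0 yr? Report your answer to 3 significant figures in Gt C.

1060 Gt C

τ = M₀/F₀ = 897.5/114.7 = 7.825 yr; rate constant k = 1/τ.
New steady state M_∞ = F₁/k = F₁·τ = 139.6 × 7.825 = 1092.3 Gt C.
M(t) = M_∞ + (M₀ − M_∞)·e^(−t/τ); t/τ = 14.0/7.825 = 1.789, so e^(−t/τ) = 0.1671.
M(t) = 1092.3 − 194.8 × 0.1671 = 1059.8 Gt C.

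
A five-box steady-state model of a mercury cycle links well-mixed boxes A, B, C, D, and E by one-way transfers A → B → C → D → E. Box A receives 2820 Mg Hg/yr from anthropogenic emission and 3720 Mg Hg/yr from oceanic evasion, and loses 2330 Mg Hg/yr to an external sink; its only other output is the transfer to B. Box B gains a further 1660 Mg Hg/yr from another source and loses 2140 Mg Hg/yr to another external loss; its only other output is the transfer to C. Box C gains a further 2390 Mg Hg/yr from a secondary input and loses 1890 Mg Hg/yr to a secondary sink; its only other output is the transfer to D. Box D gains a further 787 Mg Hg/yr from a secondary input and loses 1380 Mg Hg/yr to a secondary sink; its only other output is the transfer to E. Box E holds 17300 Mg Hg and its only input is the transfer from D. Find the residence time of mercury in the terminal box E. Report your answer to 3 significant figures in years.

4.76 yr

Box A: F(A→B) = (2820 + 3720) − 2330 = 4210.0 Mg Hg/yr.
Box B: F(B→C) = (4210.0 + 1660) − 2140 = 3730.0 Mg Hg/yr.
Box C: F(C→D) = (3730.0 + 2390) − 1890 = 4230.0 Mg Hg/yr.
Box D: F(D→E) = (4230.0 + 787) − 1380 = 3637.0 Mg Hg/yr.
Box E throughput = its input = 3637.0 Mg Hg/yr; τ = 17300 / 3637.0 = 4.757 yr.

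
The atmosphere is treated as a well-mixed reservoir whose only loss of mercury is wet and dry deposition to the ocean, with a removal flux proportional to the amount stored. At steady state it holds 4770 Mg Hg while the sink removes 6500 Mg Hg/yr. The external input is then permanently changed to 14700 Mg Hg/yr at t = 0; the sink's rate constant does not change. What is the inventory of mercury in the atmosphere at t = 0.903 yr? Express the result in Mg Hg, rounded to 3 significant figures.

The sink rate constant is k = F₀/M₀ = 6500/4770 = 1.363 yr⁻¹.
Solving dM/dt = F₁ − kM with M(0) = M₀ gives M(t) = F₁/k + (M₀ − F₁/k)·e^(−kt).
F₁/k = 14700/1.363 = 10788 Mg Hg; kt = 1.363 × 0.903 = 1.231, e^(−kt) = 0.2921.
M(0.903) = 10788 + (4770 − 10788) × 0.2921 = 10788 − 1758 = 9029.5 Mg Hg.

9030 Mg Hg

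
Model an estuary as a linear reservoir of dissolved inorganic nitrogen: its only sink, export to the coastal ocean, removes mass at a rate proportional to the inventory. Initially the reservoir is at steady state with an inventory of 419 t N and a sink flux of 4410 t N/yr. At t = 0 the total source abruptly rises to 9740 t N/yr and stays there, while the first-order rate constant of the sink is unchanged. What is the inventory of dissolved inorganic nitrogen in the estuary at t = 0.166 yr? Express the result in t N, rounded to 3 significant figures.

837 t N

The sink rate constant is k = F₀/M₀ = 4410/419 = 10.53 yr⁻¹.
Solving dM/dt = F₁ − kM with M(0) = M₀ gives M(t) = F₁/k + (M₀ − F₁/k)·e^(−kt).
F₁/k = 9740/10.53 = 925.41 t N; kt = 10.53 × 0.166 = 1.747, e^(−kt) = 0.1743.
M(0.166) = 925.41 + (419 − 925.41) × 0.1743 = 925.41 − 88.25 = 837.16 t N.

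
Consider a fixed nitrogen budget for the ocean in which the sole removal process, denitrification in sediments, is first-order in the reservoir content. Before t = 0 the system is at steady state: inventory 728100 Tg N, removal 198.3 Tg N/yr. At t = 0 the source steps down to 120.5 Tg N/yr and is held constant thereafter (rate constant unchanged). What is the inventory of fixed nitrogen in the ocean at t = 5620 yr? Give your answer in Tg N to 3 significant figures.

The sink rate constant is k = F₀/M₀ = 198.3/728100 = 0.0002724 yr⁻¹.
Solving dM/dt = F₁ − kM with M(0) = M₀ gives M(t) = F₁/k + (M₀ − F₁/k)·e^(−kt).
F₁/k = 120.5/0.0002724 = 442440 Tg N; kt = 0.0002724 × 5620 = 1.531, e^(−kt) = 0.2164.
M(5620) = 442440 + (728100 − 442440) × 0.2164 = 442440 + 61820 = 504260 Tg N.

504000 Tg N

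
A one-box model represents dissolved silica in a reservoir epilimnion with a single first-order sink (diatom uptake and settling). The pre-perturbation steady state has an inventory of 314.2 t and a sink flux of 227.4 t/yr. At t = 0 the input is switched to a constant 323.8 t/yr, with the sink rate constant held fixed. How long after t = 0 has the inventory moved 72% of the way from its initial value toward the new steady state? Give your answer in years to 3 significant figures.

1.76 yr

τ = M₀/F₀ = 314.2/227.4 = 1.382 yr.
The remaining gap fraction is e^(−t/τ); 72% covered ⇒ e^(−t/τ) = 0.280.
t = −τ ln(0.280) = 1.382 × 1.273 = 1.759 yr.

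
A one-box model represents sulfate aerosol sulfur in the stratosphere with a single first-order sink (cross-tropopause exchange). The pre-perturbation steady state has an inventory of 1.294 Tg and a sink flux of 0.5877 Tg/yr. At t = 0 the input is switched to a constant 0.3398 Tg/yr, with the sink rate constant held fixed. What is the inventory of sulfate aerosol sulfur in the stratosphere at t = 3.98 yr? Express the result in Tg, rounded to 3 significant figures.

τ = M₀/F₀ = 1.294/0.5877 = 2.202 yr; rate constant k = 1/τ.
New steady state M_∞ = F₁/k = F₁·τ = 0.3398 × 2.202 = 0.74817 Tg.
M(t) = M_∞ + (M₀ − M_∞)·e^(−t/τ); t/τ = 3.98/2.202 = 1.808, so e^(−t/τ) = 0.1640.
M(t) = 0.74817 + 0.5458 × 0.1640 = 0.83771 Tg.

0.838 Tg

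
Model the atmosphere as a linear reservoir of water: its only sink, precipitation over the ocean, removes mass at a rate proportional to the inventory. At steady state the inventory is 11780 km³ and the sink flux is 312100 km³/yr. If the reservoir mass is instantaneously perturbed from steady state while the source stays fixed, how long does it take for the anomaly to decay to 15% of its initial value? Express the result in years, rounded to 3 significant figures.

0.0716 yr

For a linear reservoir the anomaly decays as exp(−t/τ) with τ = M/F = 11780/312100 = 0.03774 yr.
exp(−t/τ) = 0.15 ⇒ t = −τ ln(0.15) = 0.03774 × 1.897 = 0.07161 yr.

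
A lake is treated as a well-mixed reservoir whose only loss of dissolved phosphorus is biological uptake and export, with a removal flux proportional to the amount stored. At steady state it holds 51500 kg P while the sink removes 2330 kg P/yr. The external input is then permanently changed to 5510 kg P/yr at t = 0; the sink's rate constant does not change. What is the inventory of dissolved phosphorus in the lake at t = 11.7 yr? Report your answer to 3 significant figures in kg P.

τ = M₀/F₀ = 51500/2330 = 22.10 yr; rate constant k = 1/τ.
New steady state M_∞ = F₁/k = F₁·τ = 5510 × 22.10 = 121790 kg P.
M(t) = M_∞ + (M₀ − M_∞)·e^(−t/τ); t/τ = 11.7/22.10 = 0.5293, so e^(−t/τ) = 0.5890.
M(t) = 121790 − 70290 × 0.5890 = 80389 kg P.

80400 kg P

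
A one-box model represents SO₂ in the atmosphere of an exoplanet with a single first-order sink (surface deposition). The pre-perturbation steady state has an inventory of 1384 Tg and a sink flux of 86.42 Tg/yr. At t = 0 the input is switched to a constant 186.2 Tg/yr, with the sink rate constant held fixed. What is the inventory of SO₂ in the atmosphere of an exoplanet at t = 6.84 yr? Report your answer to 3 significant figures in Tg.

τ = M₀/F₀ = 1384/86.42 = 16.01 yr; rate constant k = 1/τ.
New steady state M_∞ = F₁/k = F₁·τ = 186.2 × 16.01 = 2982.0 Tg.
M(t) = M_∞ + (M₀ − M_∞)·e^(−t/τ); t/τ = 6.84/16.01 = 0.4271, so e^(−t/τ) = 0.6524.
M(t) = 2982.0 − 1598 × 0.6524 = 1939.5 Tg.

1940 Tg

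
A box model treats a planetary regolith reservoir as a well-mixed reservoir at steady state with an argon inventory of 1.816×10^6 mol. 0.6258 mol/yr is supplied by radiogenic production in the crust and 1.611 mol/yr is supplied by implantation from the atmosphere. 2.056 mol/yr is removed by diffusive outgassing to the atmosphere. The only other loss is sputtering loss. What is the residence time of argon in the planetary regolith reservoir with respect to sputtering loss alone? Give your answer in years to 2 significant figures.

At steady state ΣF_in = ΣF_out.
ΣF_in = 0.6258 + 1.611 = 2.2368 mol/yr.
Sputtering loss flux = ΣF_in − (2.056) = 2.2368 − 2.056 = 0.1808 mol/yr.
τ = M / F = 1.816×10^6 / 0.1808 = 1.004×10^7 yr.

1.0×10^7 yr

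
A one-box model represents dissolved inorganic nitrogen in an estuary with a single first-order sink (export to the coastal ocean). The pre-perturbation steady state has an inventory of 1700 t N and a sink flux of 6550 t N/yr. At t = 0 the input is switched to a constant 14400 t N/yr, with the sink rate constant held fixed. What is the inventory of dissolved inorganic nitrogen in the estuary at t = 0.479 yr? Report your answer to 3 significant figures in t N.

3420 t N

The sink rate constant is k = F₀/M₀ = 6550/1700 = 3.853 yr⁻¹.
Solving dM/dt = F₁ − kM with M(0) = M₀ gives M(t) = F₁/k + (M₀ − F₁/k)·e^(−kt).
F₁/k = 14400/3.853 = 3737.4 t N; kt = 3.853 × 0.479 = 1.846, e^(−kt) = 0.1579.
M(0.479) = 3737.4 + (1700 − 3737.4) × 0.1579 = 3737.4 − 321.8 = 3415.6 t N.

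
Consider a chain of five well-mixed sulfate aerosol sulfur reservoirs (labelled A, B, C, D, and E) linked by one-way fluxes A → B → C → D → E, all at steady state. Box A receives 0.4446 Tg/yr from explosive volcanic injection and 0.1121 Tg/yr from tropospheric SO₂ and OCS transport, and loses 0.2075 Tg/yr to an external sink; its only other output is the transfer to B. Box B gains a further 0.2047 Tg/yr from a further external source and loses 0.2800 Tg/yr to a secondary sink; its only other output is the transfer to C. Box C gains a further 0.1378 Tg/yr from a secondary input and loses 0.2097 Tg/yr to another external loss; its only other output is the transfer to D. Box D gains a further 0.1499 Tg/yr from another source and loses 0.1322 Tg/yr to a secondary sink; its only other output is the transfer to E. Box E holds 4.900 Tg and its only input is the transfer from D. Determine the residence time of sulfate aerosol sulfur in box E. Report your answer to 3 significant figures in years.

22.3 yr

Box A: F(A→B) = (0.4446 + 0.1121) − 0.2075 = 0.34920 Tg/yr.
Box B: F(B→C) = (0.34920 + 0.2047) − 0.2800 = 0.27390 Tg/yr.
Box C: F(C→D) = (0.27390 + 0.1378) − 0.2097 = 0.20200 Tg/yr.
Box D: F(D→E) = (0.20200 + 0.1499) − 0.1322 = 0.21970 Tg/yr.
Box E throughput = its input = 0.21970 Tg/yr; τ = 4.900 / 0.21970 = 22.30 yr.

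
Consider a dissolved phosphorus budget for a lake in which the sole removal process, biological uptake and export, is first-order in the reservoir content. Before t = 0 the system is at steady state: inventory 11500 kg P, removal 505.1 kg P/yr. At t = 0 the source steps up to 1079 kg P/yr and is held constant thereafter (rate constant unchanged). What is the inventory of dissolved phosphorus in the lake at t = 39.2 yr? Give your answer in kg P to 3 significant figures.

22200 kg P

τ = M₀/F₀ = 11500/505.1 = 22.77 yr; rate constant k = 1/τ.
New steady state M_∞ = F₁/k = F₁·τ = 1079 × 22.77 = 24566 kg P.
M(t) = M_∞ + (M₀ − M_∞)·e^(−t/τ); t/τ = 39.2/22.77 = 1.722, so e^(−t/τ) = 0.1788.
M(t) = 24566 − 13070 × 0.1788 = 22231 kg P.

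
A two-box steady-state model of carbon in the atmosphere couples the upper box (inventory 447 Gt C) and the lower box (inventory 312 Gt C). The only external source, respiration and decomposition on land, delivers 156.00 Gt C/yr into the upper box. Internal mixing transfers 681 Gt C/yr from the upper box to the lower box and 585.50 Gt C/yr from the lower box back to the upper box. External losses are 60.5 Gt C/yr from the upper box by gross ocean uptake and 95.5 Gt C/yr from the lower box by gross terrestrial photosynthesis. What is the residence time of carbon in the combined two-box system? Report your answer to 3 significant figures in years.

Residence time in the combined system uses the total inventory and the total *external* removal — internal exchanges between the two boxes cancel.
M_total = 447 + 312 = 759.00 Gt C.
ΣF_external_out = 60.5 + 95.5 = 156.00 Gt C/yr.
τ = M_total / ΣF_ext = 759.00 / 156.00 = 4.865 yr.

4.87 yr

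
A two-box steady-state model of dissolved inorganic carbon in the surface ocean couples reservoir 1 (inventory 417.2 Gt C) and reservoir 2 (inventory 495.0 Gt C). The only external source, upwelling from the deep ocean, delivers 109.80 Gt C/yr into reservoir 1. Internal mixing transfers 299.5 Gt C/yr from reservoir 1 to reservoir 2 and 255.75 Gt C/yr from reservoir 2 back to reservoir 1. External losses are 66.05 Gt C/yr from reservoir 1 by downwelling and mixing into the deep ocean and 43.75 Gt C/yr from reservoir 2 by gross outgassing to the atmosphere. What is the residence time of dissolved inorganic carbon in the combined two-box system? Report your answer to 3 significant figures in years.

Treat the two boxes together as one reservoir: the mixing fluxes between them are internal recycling, so τ = ΣM / Σ(external losses).
M_total = 417.2 + 495.0 = 912.20 Gt C.
ΣF_external_out = 66.05 + 43.75 = 109.80 Gt C/yr.
τ = M_total / ΣF_ext = 912.20 / 109.80 = 8.308 yr.

8.31 yr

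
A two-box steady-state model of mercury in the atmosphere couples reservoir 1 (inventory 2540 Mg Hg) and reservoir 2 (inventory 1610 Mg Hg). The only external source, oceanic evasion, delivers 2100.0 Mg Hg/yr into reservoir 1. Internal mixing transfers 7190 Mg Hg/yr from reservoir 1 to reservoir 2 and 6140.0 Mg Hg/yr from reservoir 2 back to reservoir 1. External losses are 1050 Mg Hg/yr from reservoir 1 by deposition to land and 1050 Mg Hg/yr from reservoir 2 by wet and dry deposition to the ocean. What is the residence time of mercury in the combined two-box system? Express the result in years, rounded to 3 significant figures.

Residence time in the combined system uses the total inventory and the total *external* removal — internal exchanges between the two boxes cancel.
M_total = 2540 + 1610 = 4150.0 Mg Hg.
ΣF_external_out = 1050 + 1050 = 2100.0 Mg Hg/yr.
τ = M_total / ΣF_ext = 4150.0 / 2100.0 = 1.976 yr.

1.98 yr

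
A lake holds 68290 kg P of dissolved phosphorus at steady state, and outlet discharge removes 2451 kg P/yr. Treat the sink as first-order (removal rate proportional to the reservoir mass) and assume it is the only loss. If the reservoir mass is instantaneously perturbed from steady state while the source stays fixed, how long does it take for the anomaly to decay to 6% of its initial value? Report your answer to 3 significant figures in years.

For a linear reservoir the anomaly decays as exp(−t/τ) with τ = M/F = 68290/2451 = 27.86 yr.
exp(−t/τ) = 0.06 ⇒ t = −τ ln(0.06) = 27.86 × 2.813 = 78.39 yr.

78.4 yr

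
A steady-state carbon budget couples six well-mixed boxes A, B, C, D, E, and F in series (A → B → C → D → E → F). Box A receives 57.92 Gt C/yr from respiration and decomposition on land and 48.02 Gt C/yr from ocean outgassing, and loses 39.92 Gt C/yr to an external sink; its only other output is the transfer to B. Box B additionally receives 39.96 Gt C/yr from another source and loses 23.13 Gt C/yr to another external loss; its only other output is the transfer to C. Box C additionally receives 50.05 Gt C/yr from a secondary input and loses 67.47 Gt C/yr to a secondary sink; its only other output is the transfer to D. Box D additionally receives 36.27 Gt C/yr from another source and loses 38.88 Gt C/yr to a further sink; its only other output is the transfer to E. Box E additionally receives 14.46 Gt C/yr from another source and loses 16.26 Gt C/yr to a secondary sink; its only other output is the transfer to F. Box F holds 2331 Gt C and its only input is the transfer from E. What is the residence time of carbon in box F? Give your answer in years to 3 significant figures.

Box A: F(A→B) = (57.92 + 48.02) − 39.92 = 66.020 Gt C/yr.
Box B: F(B→C) = (66.020 + 39.96) − 23.13 = 82.850 Gt C/yr.
Box C: F(C→D) = (82.850 + 50.05) − 67.47 = 65.430 Gt C/yr.
Box D: F(D→E) = (65.430 + 36.27) − 38.88 = 62.820 Gt C/yr.
Box E: F(E→F) = (62.820 + 14.46) − 16.26 = 61.020 Gt C/yr.
Box F throughput = its input = 61.020 Gt C/yr; τ = 2331 / 61.020 = 38.20 yr.

38.2 yr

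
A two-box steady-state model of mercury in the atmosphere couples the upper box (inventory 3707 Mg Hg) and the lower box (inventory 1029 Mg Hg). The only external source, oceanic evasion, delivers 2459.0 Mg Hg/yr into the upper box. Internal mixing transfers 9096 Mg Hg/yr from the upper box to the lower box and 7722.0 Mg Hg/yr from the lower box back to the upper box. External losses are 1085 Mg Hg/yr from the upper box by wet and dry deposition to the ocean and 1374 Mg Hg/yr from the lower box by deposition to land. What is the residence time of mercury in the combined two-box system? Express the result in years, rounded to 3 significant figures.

1.93 yr

Treat the two boxes together as one reservoir: the mixing fluxes between them are internal recycling, so τ = ΣM / Σ(external losses).
M_total = 3707 + 1029 = 4736.0 Mg Hg.
ΣF_external_out = 1085 + 1374 = 2459.0 Mg Hg/yr.
τ = M_total / ΣF_ext = 4736.0 / 2459.0 = 1.926 yr.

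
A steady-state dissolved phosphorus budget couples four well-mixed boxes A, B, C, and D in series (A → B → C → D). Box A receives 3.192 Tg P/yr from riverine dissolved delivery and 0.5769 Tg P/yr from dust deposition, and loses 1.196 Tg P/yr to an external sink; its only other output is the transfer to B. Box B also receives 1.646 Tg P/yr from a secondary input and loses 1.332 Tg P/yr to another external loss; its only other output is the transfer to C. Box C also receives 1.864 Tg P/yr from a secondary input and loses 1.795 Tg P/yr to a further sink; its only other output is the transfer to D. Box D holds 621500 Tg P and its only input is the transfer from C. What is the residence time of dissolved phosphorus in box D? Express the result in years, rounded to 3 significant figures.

210000 yr

Box A: F(A→B) = (3.192 + 0.5769) − 1.196 = 2.5729 Tg P/yr.
Box B: F(B→C) = (2.5729 + 1.646) − 1.332 = 2.8869 Tg P/yr.
Box C: F(C→D) = (2.8869 + 1.864) − 1.795 = 2.9559 Tg P/yr.
Box D throughput = its input = 2.9559 Tg P/yr; τ = 621500 / 2.9559 = 210300 yr.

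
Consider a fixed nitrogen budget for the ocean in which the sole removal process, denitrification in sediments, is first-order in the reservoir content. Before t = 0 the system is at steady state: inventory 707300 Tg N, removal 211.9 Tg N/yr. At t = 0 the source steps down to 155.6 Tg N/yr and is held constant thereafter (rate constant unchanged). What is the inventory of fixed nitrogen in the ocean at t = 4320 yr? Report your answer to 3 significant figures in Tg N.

Residence time τ = M₀/F₀ = 3338 yr. The eventual steady state is M_∞ = M₀·(F₁/F₀) = 707300 × 155.6/211.9 = 519380 Tg N.
The anomaly ΔM(t) = M(t) − M_∞ decays as ΔM₀·e^(−t/τ) with ΔM₀ = 707300 − 519380 = 187900 Tg N.
At t = 4320 yr, e^(−t/τ) = e^(−1.294) = 0.2741, so ΔM = 51510 Tg N and M = 519380 + 51510 = 570890 Tg N.

571000 Tg N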